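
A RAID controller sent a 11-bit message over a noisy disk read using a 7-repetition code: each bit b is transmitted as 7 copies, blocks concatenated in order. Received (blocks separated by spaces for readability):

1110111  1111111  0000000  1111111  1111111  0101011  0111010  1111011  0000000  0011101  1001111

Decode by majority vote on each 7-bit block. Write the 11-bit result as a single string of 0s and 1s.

Block 1 (1110111): 6 ones → 1
Block 2 (1111111): 7 ones → 1
Block 3 (0000000): 0 ones → 0
Block 4 (1111111): 7 ones → 1
Block 5 (1111111): 7 ones → 1
Block 6 (0101011): 4 ones → 1
Block 7 (0111010): 4 ones → 1
Block 8 (1111011): 6 ones → 1
Block 9 (0000000): 0 ones → 0
Block 10 (0011101): 4 ones → 1
Block 11 (1001111): 5 ones → 1

11011111011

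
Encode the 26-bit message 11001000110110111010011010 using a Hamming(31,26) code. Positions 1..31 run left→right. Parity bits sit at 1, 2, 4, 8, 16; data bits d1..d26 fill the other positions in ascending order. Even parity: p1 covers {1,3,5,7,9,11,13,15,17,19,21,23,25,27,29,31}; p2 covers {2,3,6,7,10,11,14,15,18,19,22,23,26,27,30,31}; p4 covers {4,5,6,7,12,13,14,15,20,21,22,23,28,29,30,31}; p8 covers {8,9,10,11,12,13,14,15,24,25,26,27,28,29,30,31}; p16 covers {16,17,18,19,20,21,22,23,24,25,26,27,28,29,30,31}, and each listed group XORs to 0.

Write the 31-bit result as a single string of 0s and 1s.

Place data at non-parity positions: p1 p2 1 p4 1 0 0 p8 1 0 0 0 1 1 0 p16 1 1 0 1 1 1 0 1 0 0 1 1 0 1 0
p1 (pos 1,3,5,7,9,11,13,15,17,19,21,23,25,27,29,31): XOR of data positions = 1⊕1⊕0⊕1⊕0⊕1⊕0⊕1⊕0⊕1⊕0⊕0⊕1⊕0⊕0 = 1
p2 (pos 2,3,6,7,10,11,14,15,18,19,22,23,26,27,30,31): XOR of data positions = 1⊕0⊕0⊕0⊕0⊕1⊕0⊕1⊕0⊕1⊕0⊕0⊕1⊕1⊕0 = 0
p4 (pos 4,5,6,7,12,13,14,15,20,21,22,23,28,29,30,31): XOR of data positions = 1⊕0⊕0⊕0⊕1⊕1⊕0⊕1⊕1⊕1⊕0⊕1⊕0⊕1⊕0 = 0
p8 (pos 8,9,10,11,12,13,14,15,24,25,26,27,28,29,30,31): XOR of data positions = 1⊕0⊕0⊕0⊕1⊕1⊕0⊕1⊕0⊕0⊕1⊕1⊕0⊕1⊕0 = 1
p16 (pos 16,17,18,19,20,21,22,23,24,25,26,27,28,29,30,31): XOR of data positions = 1⊕1⊕0⊕1⊕1⊕1⊕0⊕1⊕0⊕0⊕1⊕1⊕0⊕1⊕0 = 1
Codeword: 1010100110001101110111010011010

1010100110001101110111010011010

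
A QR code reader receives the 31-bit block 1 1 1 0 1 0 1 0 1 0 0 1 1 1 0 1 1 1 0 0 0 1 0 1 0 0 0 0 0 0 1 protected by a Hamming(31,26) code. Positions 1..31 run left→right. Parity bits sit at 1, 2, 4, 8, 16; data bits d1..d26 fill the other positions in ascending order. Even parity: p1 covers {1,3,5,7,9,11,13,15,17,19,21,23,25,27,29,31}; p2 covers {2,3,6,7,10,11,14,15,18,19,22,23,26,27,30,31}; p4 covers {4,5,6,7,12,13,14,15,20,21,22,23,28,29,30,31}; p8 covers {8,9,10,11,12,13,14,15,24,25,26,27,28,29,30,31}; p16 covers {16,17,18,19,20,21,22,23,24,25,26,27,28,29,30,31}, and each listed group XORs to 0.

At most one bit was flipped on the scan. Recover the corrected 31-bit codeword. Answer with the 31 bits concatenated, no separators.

s1 (pos 1,3,5,7,9,11,13,15,17,19,21,23,25,27,29,31): 1⊕1⊕1⊕1⊕1⊕0⊕1⊕0⊕1⊕0⊕0⊕0⊕0⊕0⊕0⊕1 = 0
s2 (pos 2,3,6,7,10,11,14,15,18,19,22,23,26,27,30,31): 1⊕1⊕0⊕1⊕0⊕0⊕1⊕0⊕1⊕0⊕1⊕0⊕0⊕0⊕0⊕1 = 1
s4 (pos 4,5,6,7,12,13,14,15,20,21,22,23,28,29,30,31): 0⊕1⊕0⊕1⊕1⊕1⊕1⊕0⊕0⊕0⊕1⊕0⊕0⊕0⊕0⊕1 = 1
s8 (pos 8,9,10,11,12,13,14,15,24,25,26,27,28,29,30,31): 0⊕1⊕0⊕0⊕1⊕1⊕1⊕0⊕1⊕0⊕0⊕0⊕0⊕0⊕0⊕1 = 0
s16 (pos 16,17,18,19,20,21,22,23,24,25,26,27,28,29,30,31): 1⊕1⊕1⊕0⊕0⊕0⊕1⊕0⊕1⊕0⊕0⊕0⊕0⊕0⊕0⊕1 = 0
Syndrome s16…s1 = 00110 → error at position 6.
Flip position 6: 1110101010011101110001010000001 → 1110111010011101110001010000001

1110111010011101110001010000001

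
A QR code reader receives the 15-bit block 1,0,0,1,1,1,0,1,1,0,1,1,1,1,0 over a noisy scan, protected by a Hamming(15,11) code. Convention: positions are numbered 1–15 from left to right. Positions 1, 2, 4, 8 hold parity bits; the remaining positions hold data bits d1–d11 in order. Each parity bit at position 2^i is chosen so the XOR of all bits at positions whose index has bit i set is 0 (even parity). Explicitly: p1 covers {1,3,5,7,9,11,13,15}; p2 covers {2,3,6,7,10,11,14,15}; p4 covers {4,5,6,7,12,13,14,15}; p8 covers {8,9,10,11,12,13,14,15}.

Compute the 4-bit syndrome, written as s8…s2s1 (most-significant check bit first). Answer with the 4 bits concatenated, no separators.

0011

s1 (pos 1,3,5,7,9,11,13,15): 1⊕0⊕1⊕0⊕1⊕1⊕1⊕0 = 1
s2 (pos 2,3,6,7,10,11,14,15): 0⊕0⊕1⊕0⊕0⊕1⊕1⊕0 = 1
s4 (pos 4,5,6,7,12,13,14,15): 1⊕1⊕1⊕0⊕1⊕1⊕1⊕0 = 0
s8 (pos 8,9,10,11,12,13,14,15): 1⊕1⊕0⊕1⊕1⊕1⊕1⊕0 = 0
Syndrome s8…s1 = 0011 → error at position 3.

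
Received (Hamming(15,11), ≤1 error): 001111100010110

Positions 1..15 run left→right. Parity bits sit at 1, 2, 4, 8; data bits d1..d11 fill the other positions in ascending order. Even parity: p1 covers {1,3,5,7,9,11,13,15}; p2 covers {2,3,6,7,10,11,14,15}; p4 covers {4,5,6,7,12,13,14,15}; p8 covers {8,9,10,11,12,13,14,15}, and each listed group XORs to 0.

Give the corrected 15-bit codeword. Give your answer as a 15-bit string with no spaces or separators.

001111100000110

s1 (pos 1,3,5,7,9,11,13,15): 0⊕1⊕1⊕1⊕0⊕1⊕1⊕0 = 1
s2 (pos 2,3,6,7,10,11,14,15): 0⊕1⊕1⊕1⊕0⊕1⊕1⊕0 = 1
s4 (pos 4,5,6,7,12,13,14,15): 1⊕1⊕1⊕1⊕0⊕1⊕1⊕0 = 0
s8 (pos 8,9,10,11,12,13,14,15): 0⊕0⊕0⊕1⊕0⊕1⊕1⊕0 = 1
Syndrome s8…s1 = 1011 → error at position 11.
Flip position 11: 001111100010110 → 001111100000110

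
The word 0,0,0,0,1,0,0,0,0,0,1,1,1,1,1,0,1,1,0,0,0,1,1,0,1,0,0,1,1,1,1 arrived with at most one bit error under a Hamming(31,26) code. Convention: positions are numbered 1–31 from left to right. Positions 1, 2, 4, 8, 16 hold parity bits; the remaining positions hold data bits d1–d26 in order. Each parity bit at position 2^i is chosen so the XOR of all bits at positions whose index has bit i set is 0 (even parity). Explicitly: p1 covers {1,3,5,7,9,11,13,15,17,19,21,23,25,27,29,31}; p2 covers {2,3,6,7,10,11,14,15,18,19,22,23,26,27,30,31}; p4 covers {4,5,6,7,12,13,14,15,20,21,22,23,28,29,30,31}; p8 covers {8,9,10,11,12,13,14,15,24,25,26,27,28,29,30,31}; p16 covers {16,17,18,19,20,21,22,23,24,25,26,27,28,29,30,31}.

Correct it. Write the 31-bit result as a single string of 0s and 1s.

0000100000111110110011101001111

s1 (pos 1,3,5,7,9,11,13,15,17,19,21,23,25,27,29,31): 0⊕0⊕1⊕0⊕0⊕1⊕1⊕1⊕1⊕0⊕0⊕1⊕1⊕0⊕1⊕1 = 1
s2 (pos 2,3,6,7,10,11,14,15,18,19,22,23,26,27,30,31): 0⊕0⊕0⊕0⊕0⊕1⊕1⊕1⊕1⊕0⊕1⊕1⊕0⊕0⊕1⊕1 = 0
s4 (pos 4,5,6,7,12,13,14,15,20,21,22,23,28,29,30,31): 0⊕1⊕0⊕0⊕1⊕1⊕1⊕1⊕0⊕0⊕1⊕1⊕1⊕1⊕1⊕1 = 1
s8 (pos 8,9,10,11,12,13,14,15,24,25,26,27,28,29,30,31): 0⊕0⊕0⊕1⊕1⊕1⊕1⊕1⊕0⊕1⊕0⊕0⊕1⊕1⊕1⊕1 = 0
s16 (pos 16,17,18,19,20,21,22,23,24,25,26,27,28,29,30,31): 0⊕1⊕1⊕0⊕0⊕0⊕1⊕1⊕0⊕1⊕0⊕0⊕1⊕1⊕1⊕1 = 1
Syndrome s16…s1 = 10101 → error at position 21.
Flip position 21: 0000100000111110110001101001111 → 0000100000111110110011101001111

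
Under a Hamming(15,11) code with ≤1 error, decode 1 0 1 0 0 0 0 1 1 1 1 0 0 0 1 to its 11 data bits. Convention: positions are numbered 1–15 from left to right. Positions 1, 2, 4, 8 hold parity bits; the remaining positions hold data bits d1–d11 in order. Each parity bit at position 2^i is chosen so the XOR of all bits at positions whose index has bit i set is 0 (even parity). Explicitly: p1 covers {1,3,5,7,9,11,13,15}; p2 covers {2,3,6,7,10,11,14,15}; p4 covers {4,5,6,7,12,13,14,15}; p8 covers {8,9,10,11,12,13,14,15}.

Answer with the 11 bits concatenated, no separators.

10001110101

s1 (pos 1,3,5,7,9,11,13,15): 1⊕1⊕0⊕0⊕1⊕1⊕0⊕1 = 1
s2 (pos 2,3,6,7,10,11,14,15): 0⊕1⊕0⊕0⊕1⊕1⊕0⊕1 = 0
s4 (pos 4,5,6,7,12,13,14,15): 0⊕0⊕0⊕0⊕0⊕0⊕0⊕1 = 1
s8 (pos 8,9,10,11,12,13,14,15): 1⊕1⊕1⊕1⊕0⊕0⊕0⊕1 = 1
Syndrome s8…s1 = 1101 → error at position 13.
Flip position 13: 101000011110001 → 101000011110101
Read data bits from positions 3,5,6,7,9,10,11,12,13,14,15: 10001110101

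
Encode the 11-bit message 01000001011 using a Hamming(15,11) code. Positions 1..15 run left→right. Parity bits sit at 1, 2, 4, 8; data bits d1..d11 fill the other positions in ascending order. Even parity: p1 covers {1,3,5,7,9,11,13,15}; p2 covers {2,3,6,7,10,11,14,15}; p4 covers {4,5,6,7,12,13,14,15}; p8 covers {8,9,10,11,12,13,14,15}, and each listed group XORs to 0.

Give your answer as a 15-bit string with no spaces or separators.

000010010001011

Place data at non-parity positions: p1 p2 0 p4 1 0 0 p8 0 0 0 1 0 1 1
p1 (pos 1,3,5,7,9,11,13,15): XOR of data positions = 0⊕1⊕0⊕0⊕0⊕0⊕1 = 0
p2 (pos 2,3,6,7,10,11,14,15): XOR of data positions = 0⊕0⊕0⊕0⊕0⊕1⊕1 = 0
p4 (pos 4,5,6,7,12,13,14,15): XOR of data positions = 1⊕0⊕0⊕1⊕0⊕1⊕1 = 0
p8 (pos 8,9,10,11,12,13,14,15): XOR of data positions = 0⊕0⊕0⊕1⊕0⊕1⊕1 = 1
Codeword: 000010010001011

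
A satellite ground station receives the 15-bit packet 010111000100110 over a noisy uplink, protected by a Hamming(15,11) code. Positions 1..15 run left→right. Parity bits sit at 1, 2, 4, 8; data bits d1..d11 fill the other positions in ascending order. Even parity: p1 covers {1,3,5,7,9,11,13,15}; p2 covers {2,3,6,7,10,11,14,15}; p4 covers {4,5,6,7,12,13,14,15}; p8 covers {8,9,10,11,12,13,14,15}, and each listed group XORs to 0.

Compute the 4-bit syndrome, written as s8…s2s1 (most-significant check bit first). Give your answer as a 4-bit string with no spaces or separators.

1100

s1 (pos 1,3,5,7,9,11,13,15): 0⊕0⊕1⊕0⊕0⊕0⊕1⊕0 = 0
s2 (pos 2,3,6,7,10,11,14,15): 1⊕0⊕1⊕0⊕1⊕0⊕1⊕0 = 0
s4 (pos 4,5,6,7,12,13,14,15): 1⊕1⊕1⊕0⊕0⊕1⊕1⊕0 = 1
s8 (pos 8,9,10,11,12,13,14,15): 0⊕0⊕1⊕0⊕0⊕1⊕1⊕0 = 1
Syndrome s8…s1 = 1100 → error at position 12.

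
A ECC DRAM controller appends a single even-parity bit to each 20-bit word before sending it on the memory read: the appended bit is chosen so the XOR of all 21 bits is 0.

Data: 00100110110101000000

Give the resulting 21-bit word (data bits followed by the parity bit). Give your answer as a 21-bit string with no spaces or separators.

001001101101010000001

XOR of the 20 data bits: 0⊕0⊕1⊕0⊕0⊕1⊕1⊕0⊕1⊕1⊕0⊕1⊕0⊕1⊕0⊕0⊕0⊕0⊕0⊕0 = 1
Parity bit = 1 (so all 21 bits XOR to 0).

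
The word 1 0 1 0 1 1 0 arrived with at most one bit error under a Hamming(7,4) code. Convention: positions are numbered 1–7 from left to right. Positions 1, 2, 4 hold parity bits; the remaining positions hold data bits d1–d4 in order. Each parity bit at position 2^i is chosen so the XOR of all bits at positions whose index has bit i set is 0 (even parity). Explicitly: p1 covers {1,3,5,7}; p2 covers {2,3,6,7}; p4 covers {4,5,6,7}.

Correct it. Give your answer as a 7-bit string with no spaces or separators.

s1 (pos 1,3,5,7): 1⊕1⊕1⊕0 = 1
s2 (pos 2,3,6,7): 0⊕1⊕1⊕0 = 0
s4 (pos 4,5,6,7): 0⊕1⊕1⊕0 = 0
Syndrome s4…s1 = 001 → error at position 1.
Flip position 1: 1010110 → 0010110

0010110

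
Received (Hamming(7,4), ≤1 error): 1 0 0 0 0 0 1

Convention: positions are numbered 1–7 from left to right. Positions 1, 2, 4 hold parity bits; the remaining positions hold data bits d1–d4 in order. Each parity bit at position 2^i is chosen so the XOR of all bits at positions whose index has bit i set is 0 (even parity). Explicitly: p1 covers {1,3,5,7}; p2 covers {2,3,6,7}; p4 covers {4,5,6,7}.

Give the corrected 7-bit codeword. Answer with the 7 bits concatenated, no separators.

s1 (pos 1,3,5,7): 1⊕0⊕0⊕1 = 0
s2 (pos 2,3,6,7): 0⊕0⊕0⊕1 = 1
s4 (pos 4,5,6,7): 0⊕0⊕0⊕1 = 1
Syndrome s4…s1 = 110 → error at position 6.
Flip position 6: 1000001 → 1000011

1000011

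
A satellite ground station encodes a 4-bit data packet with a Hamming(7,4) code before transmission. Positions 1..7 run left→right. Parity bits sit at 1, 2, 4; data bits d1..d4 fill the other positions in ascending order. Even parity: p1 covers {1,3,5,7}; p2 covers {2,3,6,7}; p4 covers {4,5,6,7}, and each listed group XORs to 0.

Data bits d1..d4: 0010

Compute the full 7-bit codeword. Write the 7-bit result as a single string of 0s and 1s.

0101010

Place data at non-parity positions: p1 p2 0 p4 0 1 0
p1 (pos 1,3,5,7): XOR of data positions = 0⊕0⊕0 = 0
p2 (pos 2,3,6,7): XOR of data positions = 0⊕1⊕0 = 1
p4 (pos 4,5,6,7): XOR of data positions = 0⊕1⊕0 = 1
Codeword: 0101010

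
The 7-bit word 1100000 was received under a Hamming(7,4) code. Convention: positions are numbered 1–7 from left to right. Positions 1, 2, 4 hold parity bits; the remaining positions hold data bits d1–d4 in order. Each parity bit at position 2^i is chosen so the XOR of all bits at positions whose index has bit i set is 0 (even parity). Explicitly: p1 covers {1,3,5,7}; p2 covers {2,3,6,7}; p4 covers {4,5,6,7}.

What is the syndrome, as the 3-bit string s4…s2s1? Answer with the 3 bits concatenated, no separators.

011

s1 (pos 1,3,5,7): 1⊕0⊕0⊕0 = 1
s2 (pos 2,3,6,7): 1⊕0⊕0⊕0 = 1
s4 (pos 4,5,6,7): 0⊕0⊕0⊕0 = 0
Syndrome s4…s1 = 011 → error at position 3.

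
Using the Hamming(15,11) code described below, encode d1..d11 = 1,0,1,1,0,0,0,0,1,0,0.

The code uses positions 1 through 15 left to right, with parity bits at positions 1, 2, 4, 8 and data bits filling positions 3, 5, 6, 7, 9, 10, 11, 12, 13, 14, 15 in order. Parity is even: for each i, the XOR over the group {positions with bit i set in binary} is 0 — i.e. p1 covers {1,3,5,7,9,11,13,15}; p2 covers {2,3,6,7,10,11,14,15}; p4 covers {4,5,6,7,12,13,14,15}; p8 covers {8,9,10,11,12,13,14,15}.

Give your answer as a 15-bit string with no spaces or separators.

Place data at non-parity positions: p1 p2 1 p4 0 1 1 p8 0 0 0 0 1 0 0
p1 (pos 1,3,5,7,9,11,13,15): XOR of data positions = 1⊕0⊕1⊕0⊕0⊕1⊕0 = 1
p2 (pos 2,3,6,7,10,11,14,15): XOR of data positions = 1⊕1⊕1⊕0⊕0⊕0⊕0 = 1
p4 (pos 4,5,6,7,12,13,14,15): XOR of data positions = 0⊕1⊕1⊕0⊕1⊕0⊕0 = 1
p8 (pos 8,9,10,11,12,13,14,15): XOR of data positions = 0⊕0⊕0⊕0⊕1⊕0⊕0 = 1
Codeword: 111101110000100

111101110000100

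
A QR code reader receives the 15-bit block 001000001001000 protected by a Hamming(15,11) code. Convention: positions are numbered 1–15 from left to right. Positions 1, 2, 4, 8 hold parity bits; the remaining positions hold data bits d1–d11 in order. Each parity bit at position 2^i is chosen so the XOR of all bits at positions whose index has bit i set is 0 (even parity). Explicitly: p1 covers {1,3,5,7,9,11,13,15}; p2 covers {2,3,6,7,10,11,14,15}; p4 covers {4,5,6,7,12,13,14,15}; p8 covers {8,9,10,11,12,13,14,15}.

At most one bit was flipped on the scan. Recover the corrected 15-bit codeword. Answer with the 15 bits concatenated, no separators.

s1 (pos 1,3,5,7,9,11,13,15): 0⊕1⊕0⊕0⊕1⊕0⊕0⊕0 = 0
s2 (pos 2,3,6,7,10,11,14,15): 0⊕1⊕0⊕0⊕0⊕0⊕0⊕0 = 1
s4 (pos 4,5,6,7,12,13,14,15): 0⊕0⊕0⊕0⊕1⊕0⊕0⊕0 = 1
s8 (pos 8,9,10,11,12,13,14,15): 0⊕1⊕0⊕0⊕1⊕0⊕0⊕0 = 0
Syndrome s8…s1 = 0110 → error at position 6.
Flip position 6: 001000001001000 → 001001001001000

001001001001000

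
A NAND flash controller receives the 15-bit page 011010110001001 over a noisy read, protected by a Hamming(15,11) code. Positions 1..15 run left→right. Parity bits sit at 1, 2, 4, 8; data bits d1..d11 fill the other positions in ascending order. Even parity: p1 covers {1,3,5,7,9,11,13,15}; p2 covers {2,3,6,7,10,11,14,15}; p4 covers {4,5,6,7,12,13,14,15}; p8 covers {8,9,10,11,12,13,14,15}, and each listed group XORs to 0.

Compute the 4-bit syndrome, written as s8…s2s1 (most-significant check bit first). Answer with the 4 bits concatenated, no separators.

s1 (pos 1,3,5,7,9,11,13,15): 0⊕1⊕1⊕1⊕0⊕0⊕0⊕1 = 0
s2 (pos 2,3,6,7,10,11,14,15): 1⊕1⊕0⊕1⊕0⊕0⊕0⊕1 = 0
s4 (pos 4,5,6,7,12,13,14,15): 0⊕1⊕0⊕1⊕1⊕0⊕0⊕1 = 0
s8 (pos 8,9,10,11,12,13,14,15): 1⊕0⊕0⊕0⊕1⊕0⊕0⊕1 = 1
Syndrome s8…s1 = 1000 → error at position 8.

1000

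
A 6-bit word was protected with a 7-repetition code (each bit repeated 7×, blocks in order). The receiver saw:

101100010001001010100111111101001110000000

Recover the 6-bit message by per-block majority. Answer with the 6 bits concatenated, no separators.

Block 1 (1011000): 3 ones → 0
Block 2 (1000100): 2 ones → 0
Block 3 (1010100): 3 ones → 0
Block 4 (1111111): 7 ones → 1
Block 5 (0100111): 4 ones → 1
Block 6 (0000000): 0 ones → 0

000110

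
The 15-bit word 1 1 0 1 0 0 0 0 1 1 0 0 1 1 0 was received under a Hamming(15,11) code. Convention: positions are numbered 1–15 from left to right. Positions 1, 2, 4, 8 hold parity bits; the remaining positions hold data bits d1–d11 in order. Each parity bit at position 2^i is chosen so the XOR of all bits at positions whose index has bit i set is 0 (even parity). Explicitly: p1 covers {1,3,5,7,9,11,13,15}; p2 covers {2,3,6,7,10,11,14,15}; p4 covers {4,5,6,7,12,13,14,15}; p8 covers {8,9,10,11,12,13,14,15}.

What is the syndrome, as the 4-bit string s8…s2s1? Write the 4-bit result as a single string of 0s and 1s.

0111

s1 (pos 1,3,5,7,9,11,13,15): 1⊕0⊕0⊕0⊕1⊕0⊕1⊕0 = 1
s2 (pos 2,3,6,7,10,11,14,15): 1⊕0⊕0⊕0⊕1⊕0⊕1⊕0 = 1
s4 (pos 4,5,6,7,12,13,14,15): 1⊕0⊕0⊕0⊕0⊕1⊕1⊕0 = 1
s8 (pos 8,9,10,11,12,13,14,15): 0⊕1⊕1⊕0⊕0⊕1⊕1⊕0 = 0
Syndrome s8…s1 = 0111 → error at position 7.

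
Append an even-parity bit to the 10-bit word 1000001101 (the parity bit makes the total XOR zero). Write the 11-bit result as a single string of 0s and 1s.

10000011010

XOR of the 10 data bits: 1⊕0⊕0⊕0⊕0⊕0⊕1⊕1⊕0⊕1 = 0
Parity bit = 0 (so all 11 bits XOR to 0).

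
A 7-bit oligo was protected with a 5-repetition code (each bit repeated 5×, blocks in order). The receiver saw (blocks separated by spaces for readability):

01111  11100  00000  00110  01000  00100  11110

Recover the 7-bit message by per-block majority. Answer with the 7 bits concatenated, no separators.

1100001

Block 1 (01111): 4 ones → 1
Block 2 (11100): 3 ones → 1
Block 3 (00000): 0 ones → 0
Block 4 (00110): 2 ones → 0
Block 5 (01000): 1 one → 0
Block 6 (00100): 1 one → 0
Block 7 (11110): 4 ones → 1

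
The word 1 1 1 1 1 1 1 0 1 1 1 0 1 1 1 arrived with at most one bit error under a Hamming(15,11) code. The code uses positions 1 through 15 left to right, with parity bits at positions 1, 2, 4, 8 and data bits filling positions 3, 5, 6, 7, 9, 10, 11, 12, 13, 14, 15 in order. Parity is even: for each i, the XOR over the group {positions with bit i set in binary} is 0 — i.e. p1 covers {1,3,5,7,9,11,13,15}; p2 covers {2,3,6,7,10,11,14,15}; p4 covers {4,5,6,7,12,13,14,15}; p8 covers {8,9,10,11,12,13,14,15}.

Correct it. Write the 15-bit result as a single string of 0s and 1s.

111011101110111

s1 (pos 1,3,5,7,9,11,13,15): 1⊕1⊕1⊕1⊕1⊕1⊕1⊕1 = 0
s2 (pos 2,3,6,7,10,11,14,15): 1⊕1⊕1⊕1⊕1⊕1⊕1⊕1 = 0
s4 (pos 4,5,6,7,12,13,14,15): 1⊕1⊕1⊕1⊕0⊕1⊕1⊕1 = 1
s8 (pos 8,9,10,11,12,13,14,15): 0⊕1⊕1⊕1⊕0⊕1⊕1⊕1 = 0
Syndrome s8…s1 = 0100 → error at position 4.
Flip position 4: 111111101110111 → 111011101110111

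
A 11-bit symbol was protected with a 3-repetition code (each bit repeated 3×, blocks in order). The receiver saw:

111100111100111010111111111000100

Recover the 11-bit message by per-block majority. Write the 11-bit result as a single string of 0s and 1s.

10101011100

Block 1 (111): 3 ones → 1
Block 2 (100): 1 one → 0
Block 3 (111): 3 ones → 1
Block 4 (100): 1 one → 0
Block 5 (111): 3 ones → 1
Block 6 (010): 1 one → 0
Block 7 (111): 3 ones → 1
Block 8 (111): 3 ones → 1
Block 9 (111): 3 ones → 1
Block 10 (000): 0 ones → 0
Block 11 (100): 1 one → 0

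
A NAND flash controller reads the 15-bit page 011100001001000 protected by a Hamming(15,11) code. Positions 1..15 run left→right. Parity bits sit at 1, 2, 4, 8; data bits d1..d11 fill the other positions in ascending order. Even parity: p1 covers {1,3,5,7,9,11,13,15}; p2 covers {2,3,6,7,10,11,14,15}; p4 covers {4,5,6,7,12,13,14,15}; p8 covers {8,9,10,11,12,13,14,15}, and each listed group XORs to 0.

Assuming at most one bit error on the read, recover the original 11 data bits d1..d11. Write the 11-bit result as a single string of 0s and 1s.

10001001000

s1 (pos 1,3,5,7,9,11,13,15): 0⊕1⊕0⊕0⊕1⊕0⊕0⊕0 = 0
s2 (pos 2,3,6,7,10,11,14,15): 1⊕1⊕0⊕0⊕0⊕0⊕0⊕0 = 0
s4 (pos 4,5,6,7,12,13,14,15): 1⊕0⊕0⊕0⊕1⊕0⊕0⊕0 = 0
s8 (pos 8,9,10,11,12,13,14,15): 0⊕1⊕0⊕0⊕1⊕0⊕0⊕0 = 0
Syndrome s8…s1 = 0000 → no error.
Read data bits from positions 3,5,6,7,9,10,11,12,13,14,15: 10001001000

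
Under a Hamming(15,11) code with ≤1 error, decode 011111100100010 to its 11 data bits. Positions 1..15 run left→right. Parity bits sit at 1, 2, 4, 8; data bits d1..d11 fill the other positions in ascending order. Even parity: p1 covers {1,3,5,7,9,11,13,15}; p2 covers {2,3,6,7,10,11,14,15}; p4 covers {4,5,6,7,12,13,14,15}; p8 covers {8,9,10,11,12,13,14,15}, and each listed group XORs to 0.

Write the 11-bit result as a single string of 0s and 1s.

s1 (pos 1,3,5,7,9,11,13,15): 0⊕1⊕1⊕1⊕0⊕0⊕0⊕0 = 1
s2 (pos 2,3,6,7,10,11,14,15): 1⊕1⊕1⊕1⊕1⊕0⊕1⊕0 = 0
s4 (pos 4,5,6,7,12,13,14,15): 1⊕1⊕1⊕1⊕0⊕0⊕1⊕0 = 1
s8 (pos 8,9,10,11,12,13,14,15): 0⊕0⊕1⊕0⊕0⊕0⊕1⊕0 = 0
Syndrome s8…s1 = 0101 → error at position 5.
Flip position 5: 011111100100010 → 011101100100010
Read data bits from positions 3,5,6,7,9,10,11,12,13,14,15: 10110100010

10110100010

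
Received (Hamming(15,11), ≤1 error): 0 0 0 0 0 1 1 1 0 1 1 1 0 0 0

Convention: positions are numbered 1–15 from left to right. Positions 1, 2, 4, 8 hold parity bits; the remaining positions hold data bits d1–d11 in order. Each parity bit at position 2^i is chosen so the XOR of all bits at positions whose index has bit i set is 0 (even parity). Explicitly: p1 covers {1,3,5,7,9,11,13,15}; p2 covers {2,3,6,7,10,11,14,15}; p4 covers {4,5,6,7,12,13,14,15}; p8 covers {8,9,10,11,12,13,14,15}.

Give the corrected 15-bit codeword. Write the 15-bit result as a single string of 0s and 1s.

s1 (pos 1,3,5,7,9,11,13,15): 0⊕0⊕0⊕1⊕0⊕1⊕0⊕0 = 0
s2 (pos 2,3,6,7,10,11,14,15): 0⊕0⊕1⊕1⊕1⊕1⊕0⊕0 = 0
s4 (pos 4,5,6,7,12,13,14,15): 0⊕0⊕1⊕1⊕1⊕0⊕0⊕0 = 1
s8 (pos 8,9,10,11,12,13,14,15): 1⊕0⊕1⊕1⊕1⊕0⊕0⊕0 = 0
Syndrome s8…s1 = 0100 → error at position 4.
Flip position 4: 000001110111000 → 000101110111000

000101110111000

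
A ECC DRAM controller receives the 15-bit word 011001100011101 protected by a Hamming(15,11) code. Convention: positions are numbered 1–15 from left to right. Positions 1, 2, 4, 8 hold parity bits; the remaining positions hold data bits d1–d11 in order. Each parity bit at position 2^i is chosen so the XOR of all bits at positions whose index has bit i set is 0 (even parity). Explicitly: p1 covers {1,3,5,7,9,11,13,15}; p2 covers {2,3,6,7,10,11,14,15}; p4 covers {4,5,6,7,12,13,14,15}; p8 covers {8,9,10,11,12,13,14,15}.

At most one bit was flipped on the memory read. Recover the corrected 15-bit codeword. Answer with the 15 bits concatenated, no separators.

011011100011101

s1 (pos 1,3,5,7,9,11,13,15): 0⊕1⊕0⊕1⊕0⊕1⊕1⊕1 = 1
s2 (pos 2,3,6,7,10,11,14,15): 1⊕1⊕1⊕1⊕0⊕1⊕0⊕1 = 0
s4 (pos 4,5,6,7,12,13,14,15): 0⊕0⊕1⊕1⊕1⊕1⊕0⊕1 = 1
s8 (pos 8,9,10,11,12,13,14,15): 0⊕0⊕0⊕1⊕1⊕1⊕0⊕1 = 0
Syndrome s8…s1 = 0101 → error at position 5.
Flip position 5: 011001100011101 → 011011100011101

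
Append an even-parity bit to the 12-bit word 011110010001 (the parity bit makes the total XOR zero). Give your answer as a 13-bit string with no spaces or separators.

0111100100010

XOR of the 12 data bits: 0⊕1⊕1⊕1⊕1⊕0⊕0⊕1⊕0⊕0⊕0⊕1 = 0
Parity bit = 0 (so all 13 bits XOR to 0).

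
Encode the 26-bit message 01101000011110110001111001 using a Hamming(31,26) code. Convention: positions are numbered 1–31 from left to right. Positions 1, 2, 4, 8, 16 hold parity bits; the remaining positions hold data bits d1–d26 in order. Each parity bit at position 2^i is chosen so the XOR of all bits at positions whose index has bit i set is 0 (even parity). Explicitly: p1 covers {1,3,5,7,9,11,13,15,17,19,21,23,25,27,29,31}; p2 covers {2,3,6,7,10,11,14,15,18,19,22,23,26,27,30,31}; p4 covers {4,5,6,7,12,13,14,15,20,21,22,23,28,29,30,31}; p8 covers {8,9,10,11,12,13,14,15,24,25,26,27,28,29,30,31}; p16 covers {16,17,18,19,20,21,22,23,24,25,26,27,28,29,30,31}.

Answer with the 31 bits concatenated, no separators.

0100110010000111110110001111001

Place data at non-parity positions: p1 p2 0 p4 1 1 0 p8 1 0 0 0 0 1 1 p16 1 1 0 1 1 0 0 0 1 1 1 1 0 0 1
p1 (pos 1,3,5,7,9,11,13,15,17,19,21,23,25,27,29,31): XOR of data positions = 0⊕1⊕0⊕1⊕0⊕0⊕1⊕1⊕0⊕1⊕0⊕1⊕1⊕0⊕1 = 0
p2 (pos 2,3,6,7,10,11,14,15,18,19,22,23,26,27,30,31): XOR of data positions = 0⊕1⊕0⊕0⊕0⊕1⊕1⊕1⊕0⊕0⊕0⊕1⊕1⊕0⊕1 = 1
p4 (pos 4,5,6,7,12,13,14,15,20,21,22,23,28,29,30,31): XOR of data positions = 1⊕1⊕0⊕0⊕0⊕1⊕1⊕1⊕1⊕0⊕0⊕1⊕0⊕0⊕1 = 0
p8 (pos 8,9,10,11,12,13,14,15,24,25,26,27,28,29,30,31): XOR of data positions = 1⊕0⊕0⊕0⊕0⊕1⊕1⊕0⊕1⊕1⊕1⊕1⊕0⊕0⊕1 = 0
p16 (pos 16,17,18,19,20,21,22,23,24,25,26,27,28,29,30,31): XOR of data positions = 1⊕1⊕0⊕1⊕1⊕0⊕0⊕0⊕1⊕1⊕1⊕1⊕0⊕0⊕1 = 1
Codeword: 0100110010000111110110001111001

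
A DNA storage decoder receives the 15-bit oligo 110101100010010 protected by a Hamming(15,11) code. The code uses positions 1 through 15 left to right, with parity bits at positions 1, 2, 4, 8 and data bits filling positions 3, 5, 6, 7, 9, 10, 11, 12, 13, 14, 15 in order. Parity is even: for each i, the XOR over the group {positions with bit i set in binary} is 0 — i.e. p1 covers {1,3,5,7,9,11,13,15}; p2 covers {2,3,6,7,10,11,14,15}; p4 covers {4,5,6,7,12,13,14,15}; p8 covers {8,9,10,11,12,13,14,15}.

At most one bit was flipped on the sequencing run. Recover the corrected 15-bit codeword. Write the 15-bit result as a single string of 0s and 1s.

111101100010010

s1 (pos 1,3,5,7,9,11,13,15): 1⊕0⊕0⊕1⊕0⊕1⊕0⊕0 = 1
s2 (pos 2,3,6,7,10,11,14,15): 1⊕0⊕1⊕1⊕0⊕1⊕1⊕0 = 1
s4 (pos 4,5,6,7,12,13,14,15): 1⊕0⊕1⊕1⊕0⊕0⊕1⊕0 = 0
s8 (pos 8,9,10,11,12,13,14,15): 0⊕0⊕0⊕1⊕0⊕0⊕1⊕0 = 0
Syndrome s8…s1 = 0011 → error at position 3.
Flip position 3: 110101100010010 → 111101100010010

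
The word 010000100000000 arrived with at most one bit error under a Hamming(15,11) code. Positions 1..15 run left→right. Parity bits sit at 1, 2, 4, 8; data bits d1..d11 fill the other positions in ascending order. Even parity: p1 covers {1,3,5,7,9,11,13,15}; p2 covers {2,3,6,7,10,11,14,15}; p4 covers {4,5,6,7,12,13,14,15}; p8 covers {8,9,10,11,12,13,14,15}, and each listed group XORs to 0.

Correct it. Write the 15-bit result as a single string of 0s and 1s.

010010100000000

s1 (pos 1,3,5,7,9,11,13,15): 0⊕0⊕0⊕1⊕0⊕0⊕0⊕0 = 1
s2 (pos 2,3,6,7,10,11,14,15): 1⊕0⊕0⊕1⊕0⊕0⊕0⊕0 = 0
s4 (pos 4,5,6,7,12,13,14,15): 0⊕0⊕0⊕1⊕0⊕0⊕0⊕0 = 1
s8 (pos 8,9,10,11,12,13,14,15): 0⊕0⊕0⊕0⊕0⊕0⊕0⊕0 = 0
Syndrome s8…s1 = 0101 → error at position 5.
Flip position 5: 010000100000000 → 010010100000000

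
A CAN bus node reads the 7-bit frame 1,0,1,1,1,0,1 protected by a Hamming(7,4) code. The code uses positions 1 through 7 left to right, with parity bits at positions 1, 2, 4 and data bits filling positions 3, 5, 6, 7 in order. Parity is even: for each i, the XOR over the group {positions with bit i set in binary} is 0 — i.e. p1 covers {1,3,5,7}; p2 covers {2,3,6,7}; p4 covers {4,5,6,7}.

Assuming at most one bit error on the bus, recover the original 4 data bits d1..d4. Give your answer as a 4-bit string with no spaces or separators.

s1 (pos 1,3,5,7): 1⊕1⊕1⊕1 = 0
s2 (pos 2,3,6,7): 0⊕1⊕0⊕1 = 0
s4 (pos 4,5,6,7): 1⊕1⊕0⊕1 = 1
Syndrome s4…s1 = 100 → error at position 4.
Flip position 4: 1011101 → 1010101
Read data bits from positions 3,5,6,7: 1101

1101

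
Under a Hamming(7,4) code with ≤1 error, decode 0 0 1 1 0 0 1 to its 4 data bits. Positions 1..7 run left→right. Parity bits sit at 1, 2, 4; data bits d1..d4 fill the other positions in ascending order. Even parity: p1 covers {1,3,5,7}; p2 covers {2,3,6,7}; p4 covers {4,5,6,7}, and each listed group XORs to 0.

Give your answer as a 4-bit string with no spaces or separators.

1001

s1 (pos 1,3,5,7): 0⊕1⊕0⊕1 = 0
s2 (pos 2,3,6,7): 0⊕1⊕0⊕1 = 0
s4 (pos 4,5,6,7): 1⊕0⊕0⊕1 = 0
Syndrome s4…s1 = 000 → no error.
Read data bits from positions 3,5,6,7: 1001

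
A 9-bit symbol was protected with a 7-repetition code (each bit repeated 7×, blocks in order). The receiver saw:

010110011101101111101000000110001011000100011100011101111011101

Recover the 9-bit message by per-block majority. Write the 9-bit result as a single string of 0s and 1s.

011000011

Block 1 (0101100): 3 ones → 0
Block 2 (1110110): 5 ones → 1
Block 3 (1111101): 6 ones → 1
Block 4 (0000001): 1 one → 0
Block 5 (1000101): 3 ones → 0
Block 6 (1000100): 2 ones → 0
Block 7 (0111000): 3 ones → 0
Block 8 (1110111): 6 ones → 1
Block 9 (1011101): 5 ones → 1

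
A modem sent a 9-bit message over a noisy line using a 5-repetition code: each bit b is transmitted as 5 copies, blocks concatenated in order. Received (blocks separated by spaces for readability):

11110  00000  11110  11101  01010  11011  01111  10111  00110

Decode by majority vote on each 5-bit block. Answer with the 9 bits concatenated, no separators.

101101110

Block 1 (11110): 4 ones → 1
Block 2 (00000): 0 ones → 0
Block 3 (11110): 4 ones → 1
Block 4 (11101): 4 ones → 1
Block 5 (01010): 2 ones → 0
Block 6 (11011): 4 ones → 1
Block 7 (01111): 4 ones → 1
Block 8 (10111): 4 ones → 1
Block 9 (00110): 2 ones → 0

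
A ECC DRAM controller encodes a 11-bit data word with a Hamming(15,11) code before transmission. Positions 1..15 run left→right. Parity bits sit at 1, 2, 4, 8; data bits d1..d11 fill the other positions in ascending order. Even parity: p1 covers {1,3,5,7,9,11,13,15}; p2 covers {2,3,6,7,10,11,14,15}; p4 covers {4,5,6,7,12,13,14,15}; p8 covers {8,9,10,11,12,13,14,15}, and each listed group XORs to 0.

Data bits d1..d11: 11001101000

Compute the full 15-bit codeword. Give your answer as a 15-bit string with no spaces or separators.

101010011101000

Place data at non-parity positions: p1 p2 1 p4 1 0 0 p8 1 1 0 1 0 0 0
p1 (pos 1,3,5,7,9,11,13,15): XOR of data positions = 1⊕1⊕0⊕1⊕0⊕0⊕0 = 1
p2 (pos 2,3,6,7,10,11,14,15): XOR of data positions = 1⊕0⊕0⊕1⊕0⊕0⊕0 = 0
p4 (pos 4,5,6,7,12,13,14,15): XOR of data positions = 1⊕0⊕0⊕1⊕0⊕0⊕0 = 0
p8 (pos 8,9,10,11,12,13,14,15): XOR of data positions = 1⊕1⊕0⊕1⊕0⊕0⊕0 = 1
Codeword: 101010011101000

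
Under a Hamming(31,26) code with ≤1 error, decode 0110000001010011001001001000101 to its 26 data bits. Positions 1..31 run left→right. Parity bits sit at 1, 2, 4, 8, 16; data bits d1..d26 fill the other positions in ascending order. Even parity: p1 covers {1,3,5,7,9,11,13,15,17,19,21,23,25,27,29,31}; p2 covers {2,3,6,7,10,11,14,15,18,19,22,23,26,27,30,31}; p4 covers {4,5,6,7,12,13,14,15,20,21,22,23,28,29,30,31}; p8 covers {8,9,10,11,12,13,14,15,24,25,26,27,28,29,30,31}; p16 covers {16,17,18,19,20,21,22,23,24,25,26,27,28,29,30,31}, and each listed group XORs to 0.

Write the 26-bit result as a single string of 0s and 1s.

10100101001001001001000101

s1 (pos 1,3,5,7,9,11,13,15,17,19,21,23,25,27,29,31): 0⊕1⊕0⊕0⊕0⊕0⊕0⊕1⊕0⊕1⊕0⊕0⊕1⊕0⊕1⊕1 = 0
s2 (pos 2,3,6,7,10,11,14,15,18,19,22,23,26,27,30,31): 1⊕1⊕0⊕0⊕1⊕0⊕0⊕1⊕0⊕1⊕1⊕0⊕0⊕0⊕0⊕1 = 1
s4 (pos 4,5,6,7,12,13,14,15,20,21,22,23,28,29,30,31): 0⊕0⊕0⊕0⊕1⊕0⊕0⊕1⊕0⊕0⊕1⊕0⊕0⊕1⊕0⊕1 = 1
s8 (pos 8,9,10,11,12,13,14,15,24,25,26,27,28,29,30,31): 0⊕0⊕1⊕0⊕1⊕0⊕0⊕1⊕0⊕1⊕0⊕0⊕0⊕1⊕0⊕1 = 0
s16 (pos 16,17,18,19,20,21,22,23,24,25,26,27,28,29,30,31): 1⊕0⊕0⊕1⊕0⊕0⊕1⊕0⊕0⊕1⊕0⊕0⊕0⊕1⊕0⊕1 = 0
Syndrome s16…s1 = 00110 → error at position 6.
Flip position 6: 0110000001010011001001001000101 → 0110010001010011001001001000101
Read data bits from positions 3,5,6,7,9,10,11,12,13,14,15,17,18,19,20,21,22,23,24,25,26,27,28,29,30,31: 10100101001001001001000101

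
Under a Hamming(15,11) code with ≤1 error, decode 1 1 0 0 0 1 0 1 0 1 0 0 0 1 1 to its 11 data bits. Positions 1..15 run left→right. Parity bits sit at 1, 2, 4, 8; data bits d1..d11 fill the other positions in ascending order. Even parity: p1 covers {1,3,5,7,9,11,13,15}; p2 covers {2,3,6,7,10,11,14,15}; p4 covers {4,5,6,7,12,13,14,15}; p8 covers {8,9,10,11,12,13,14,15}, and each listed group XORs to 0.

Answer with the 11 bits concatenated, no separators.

00000100011

s1 (pos 1,3,5,7,9,11,13,15): 1⊕0⊕0⊕0⊕0⊕0⊕0⊕1 = 0
s2 (pos 2,3,6,7,10,11,14,15): 1⊕0⊕1⊕0⊕1⊕0⊕1⊕1 = 1
s4 (pos 4,5,6,7,12,13,14,15): 0⊕0⊕1⊕0⊕0⊕0⊕1⊕1 = 1
s8 (pos 8,9,10,11,12,13,14,15): 1⊕0⊕1⊕0⊕0⊕0⊕1⊕1 = 0
Syndrome s8…s1 = 0110 → error at position 6.
Flip position 6: 110001010100011 → 110000010100011
Read data bits from positions 3,5,6,7,9,10,11,12,13,14,15: 00000100011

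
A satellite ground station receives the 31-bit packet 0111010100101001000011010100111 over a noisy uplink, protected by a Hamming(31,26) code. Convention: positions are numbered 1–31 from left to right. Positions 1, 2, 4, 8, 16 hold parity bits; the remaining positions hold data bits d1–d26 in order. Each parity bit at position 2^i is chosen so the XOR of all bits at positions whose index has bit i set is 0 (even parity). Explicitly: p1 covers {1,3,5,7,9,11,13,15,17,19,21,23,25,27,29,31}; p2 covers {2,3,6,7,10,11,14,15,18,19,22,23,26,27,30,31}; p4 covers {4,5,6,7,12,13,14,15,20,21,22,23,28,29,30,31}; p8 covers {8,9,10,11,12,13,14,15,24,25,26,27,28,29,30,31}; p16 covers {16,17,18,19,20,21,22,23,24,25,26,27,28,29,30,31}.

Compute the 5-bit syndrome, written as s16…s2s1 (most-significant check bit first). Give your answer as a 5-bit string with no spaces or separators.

s1 (pos 1,3,5,7,9,11,13,15,17,19,21,23,25,27,29,31): 0⊕1⊕0⊕0⊕0⊕1⊕1⊕0⊕0⊕0⊕1⊕0⊕0⊕0⊕1⊕1 = 0
s2 (pos 2,3,6,7,10,11,14,15,18,19,22,23,26,27,30,31): 1⊕1⊕1⊕0⊕0⊕1⊕0⊕0⊕0⊕0⊕1⊕0⊕1⊕0⊕1⊕1 = 0
s4 (pos 4,5,6,7,12,13,14,15,20,21,22,23,28,29,30,31): 1⊕0⊕1⊕0⊕0⊕1⊕0⊕0⊕0⊕1⊕1⊕0⊕0⊕1⊕1⊕1 = 0
s8 (pos 8,9,10,11,12,13,14,15,24,25,26,27,28,29,30,31): 1⊕0⊕0⊕1⊕0⊕1⊕0⊕0⊕1⊕0⊕1⊕0⊕0⊕1⊕1⊕1 = 0
s16 (pos 16,17,18,19,20,21,22,23,24,25,26,27,28,29,30,31): 1⊕0⊕0⊕0⊕0⊕1⊕1⊕0⊕1⊕0⊕1⊕0⊕0⊕1⊕1⊕1 = 0
Syndrome s16…s1 = 00000 → no error.

00000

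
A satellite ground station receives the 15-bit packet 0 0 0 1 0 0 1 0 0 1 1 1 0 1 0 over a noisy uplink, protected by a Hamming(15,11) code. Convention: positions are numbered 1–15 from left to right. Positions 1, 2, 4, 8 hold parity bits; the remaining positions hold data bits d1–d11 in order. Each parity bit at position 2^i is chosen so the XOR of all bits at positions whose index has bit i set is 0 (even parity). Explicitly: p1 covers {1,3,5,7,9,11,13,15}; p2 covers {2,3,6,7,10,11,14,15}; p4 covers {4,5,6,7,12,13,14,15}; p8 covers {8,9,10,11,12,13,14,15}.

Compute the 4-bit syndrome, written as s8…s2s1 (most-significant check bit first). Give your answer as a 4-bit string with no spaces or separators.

s1 (pos 1,3,5,7,9,11,13,15): 0⊕0⊕0⊕1⊕0⊕1⊕0⊕0 = 0
s2 (pos 2,3,6,7,10,11,14,15): 0⊕0⊕0⊕1⊕1⊕1⊕1⊕0 = 0
s4 (pos 4,5,6,7,12,13,14,15): 1⊕0⊕0⊕1⊕1⊕0⊕1⊕0 = 0
s8 (pos 8,9,10,11,12,13,14,15): 0⊕0⊕1⊕1⊕1⊕0⊕1⊕0 = 0
Syndrome s8…s1 = 0000 → no error.

0000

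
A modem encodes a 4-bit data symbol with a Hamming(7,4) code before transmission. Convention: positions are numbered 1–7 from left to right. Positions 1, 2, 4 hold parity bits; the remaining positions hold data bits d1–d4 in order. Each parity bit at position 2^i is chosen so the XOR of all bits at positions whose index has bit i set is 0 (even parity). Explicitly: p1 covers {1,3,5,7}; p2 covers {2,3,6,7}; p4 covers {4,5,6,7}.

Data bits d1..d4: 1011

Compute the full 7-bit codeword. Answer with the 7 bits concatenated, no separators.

0110011

Place data at non-parity positions: p1 p2 1 p4 0 1 1
p1 (pos 1,3,5,7): XOR of data positions = 1⊕0⊕1 = 0
p2 (pos 2,3,6,7): XOR of data positions = 1⊕1⊕1 = 1
p4 (pos 4,5,6,7): XOR of data positions = 0⊕1⊕1 = 0
Codeword: 0110011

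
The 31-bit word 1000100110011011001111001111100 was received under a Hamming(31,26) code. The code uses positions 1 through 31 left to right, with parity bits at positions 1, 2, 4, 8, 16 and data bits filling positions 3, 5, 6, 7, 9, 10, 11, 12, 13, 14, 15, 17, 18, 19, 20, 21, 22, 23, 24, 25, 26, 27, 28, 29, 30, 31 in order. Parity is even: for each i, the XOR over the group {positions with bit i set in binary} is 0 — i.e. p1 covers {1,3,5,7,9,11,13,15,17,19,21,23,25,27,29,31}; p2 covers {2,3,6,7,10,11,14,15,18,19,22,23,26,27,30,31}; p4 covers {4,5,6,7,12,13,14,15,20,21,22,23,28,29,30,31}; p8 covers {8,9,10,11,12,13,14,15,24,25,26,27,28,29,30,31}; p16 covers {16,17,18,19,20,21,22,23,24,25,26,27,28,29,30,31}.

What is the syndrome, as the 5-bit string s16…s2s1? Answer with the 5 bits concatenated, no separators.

00110

s1 (pos 1,3,5,7,9,11,13,15,17,19,21,23,25,27,29,31): 1⊕0⊕1⊕0⊕1⊕0⊕1⊕1⊕0⊕1⊕1⊕0⊕1⊕1⊕1⊕0 = 0
s2 (pos 2,3,6,7,10,11,14,15,18,19,22,23,26,27,30,31): 0⊕0⊕0⊕0⊕0⊕0⊕0⊕1⊕0⊕1⊕1⊕0⊕1⊕1⊕0⊕0 = 1
s4 (pos 4,5,6,7,12,13,14,15,20,21,22,23,28,29,30,31): 0⊕1⊕0⊕0⊕1⊕1⊕0⊕1⊕1⊕1⊕1⊕0⊕1⊕1⊕0⊕0 = 1
s8 (pos 8,9,10,11,12,13,14,15,24,25,26,27,28,29,30,31): 1⊕1⊕0⊕0⊕1⊕1⊕0⊕1⊕0⊕1⊕1⊕1⊕1⊕1⊕0⊕0 = 0
s16 (pos 16,17,18,19,20,21,22,23,24,25,26,27,28,29,30,31): 1⊕0⊕0⊕1⊕1⊕1⊕1⊕0⊕0⊕1⊕1⊕1⊕1⊕1⊕0⊕0 = 0
Syndrome s16…s1 = 00110 → error at position 6.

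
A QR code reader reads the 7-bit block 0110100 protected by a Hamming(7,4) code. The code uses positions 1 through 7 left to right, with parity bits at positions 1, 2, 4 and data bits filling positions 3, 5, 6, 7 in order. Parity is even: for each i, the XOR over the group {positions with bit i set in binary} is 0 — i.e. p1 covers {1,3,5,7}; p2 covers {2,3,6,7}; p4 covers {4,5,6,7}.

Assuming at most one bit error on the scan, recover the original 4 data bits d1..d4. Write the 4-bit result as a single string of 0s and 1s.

1100

s1 (pos 1,3,5,7): 0⊕1⊕1⊕0 = 0
s2 (pos 2,3,6,7): 1⊕1⊕0⊕0 = 0
s4 (pos 4,5,6,7): 0⊕1⊕0⊕0 = 1
Syndrome s4…s1 = 100 → error at position 4.
Flip position 4: 0110100 → 0111100
Read data bits from positions 3,5,6,7: 1100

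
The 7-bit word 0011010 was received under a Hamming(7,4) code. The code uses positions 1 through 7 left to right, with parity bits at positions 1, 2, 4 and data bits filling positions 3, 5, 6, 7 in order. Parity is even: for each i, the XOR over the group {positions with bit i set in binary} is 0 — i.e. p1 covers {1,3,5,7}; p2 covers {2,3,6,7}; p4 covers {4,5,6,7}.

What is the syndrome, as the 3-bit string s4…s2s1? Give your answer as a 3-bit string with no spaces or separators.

s1 (pos 1,3,5,7): 0⊕1⊕0⊕0 = 1
s2 (pos 2,3,6,7): 0⊕1⊕1⊕0 = 0
s4 (pos 4,5,6,7): 1⊕0⊕1⊕0 = 0
Syndrome s4…s1 = 001 → error at position 1.

001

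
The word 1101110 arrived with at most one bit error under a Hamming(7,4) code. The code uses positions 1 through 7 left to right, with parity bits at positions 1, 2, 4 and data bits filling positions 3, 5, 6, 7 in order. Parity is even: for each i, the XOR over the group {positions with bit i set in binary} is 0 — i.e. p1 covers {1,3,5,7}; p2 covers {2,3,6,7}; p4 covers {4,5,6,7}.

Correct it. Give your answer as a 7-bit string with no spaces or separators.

1100110

s1 (pos 1,3,5,7): 1⊕0⊕1⊕0 = 0
s2 (pos 2,3,6,7): 1⊕0⊕1⊕0 = 0
s4 (pos 4,5,6,7): 1⊕1⊕1⊕0 = 1
Syndrome s4…s1 = 100 → error at position 4.
Flip position 4: 1101110 → 1100110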